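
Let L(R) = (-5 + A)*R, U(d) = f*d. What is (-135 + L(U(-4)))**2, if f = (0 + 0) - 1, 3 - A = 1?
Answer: 21609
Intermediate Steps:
A = 2 (A = 3 - 1*1 = 3 - 1 = 2)
f = -1 (f = 0 - 1 = -1)
U(d) = -d
L(R) = -3*R (L(R) = (-5 + 2)*R = -3*R)
(-135 + L(U(-4)))**2 = (-135 - (-3)*(-4))**2 = (-135 - 3*4)**2 = (-135 - 12)**2 = (-147)**2 = 21609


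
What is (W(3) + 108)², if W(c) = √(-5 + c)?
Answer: (108 + I*√2)² ≈ 11662.0 + 305.47*I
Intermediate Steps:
(W(3) + 108)² = (√(-5 + 3) + 108)² = (√(-2) + 108)² = (I*√2 + 108)² = (108 + I*√2)²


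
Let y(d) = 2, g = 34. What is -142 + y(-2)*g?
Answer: -74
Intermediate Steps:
-142 + y(-2)*g = -142 + 2*34 = -142 + 68 = -74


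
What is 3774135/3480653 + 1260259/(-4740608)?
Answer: 13505170304953/16500411457024 ≈ 0.81847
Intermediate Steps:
3774135/3480653 + 1260259/(-4740608) = 3774135*(1/3480653) + 1260259*(-1/4740608) = 3774135/3480653 - 1260259/4740608 = 13505170304953/16500411457024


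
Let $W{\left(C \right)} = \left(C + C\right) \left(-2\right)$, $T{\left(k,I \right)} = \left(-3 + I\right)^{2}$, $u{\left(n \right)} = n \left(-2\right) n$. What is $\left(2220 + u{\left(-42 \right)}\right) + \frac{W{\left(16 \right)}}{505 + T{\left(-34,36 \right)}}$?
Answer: $- \frac{1042508}{797} \approx -1308.0$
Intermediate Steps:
$u{\left(n \right)} = - 2 n^{2}$ ($u{\left(n \right)} = - 2 n n = - 2 n^{2}$)
$W{\left(C \right)} = - 4 C$ ($W{\left(C \right)} = 2 C \left(-2\right) = - 4 C$)
$\left(2220 + u{\left(-42 \right)}\right) + \frac{W{\left(16 \right)}}{505 + T{\left(-34,36 \right)}} = \left(2220 - 2 \left(-42\right)^{2}\right) + \frac{\left(-4\right) 16}{505 + \left(-3 + 36\right)^{2}} = \left(2220 - 3528\right) - \frac{64}{505 + 33^{2}} = \left(2220 - 3528\right) - \frac{64}{505 + 1089} = -1308 - \frac{64}{1594} = -1308 - \frac{32}{797} = - \frac{1042508}{797}$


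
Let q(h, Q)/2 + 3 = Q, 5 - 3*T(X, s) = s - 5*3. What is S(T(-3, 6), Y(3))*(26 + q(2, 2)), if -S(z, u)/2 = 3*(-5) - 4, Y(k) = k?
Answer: 912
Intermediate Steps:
T(X, s) = 20/3 - s/3 (T(X, s) = 5/3 - (s - 5*3)/3 = 5/3 - (s - 15)/3 = 5/3 - (-15 + s)/3 = 5/3 + (5 - s/3) = 20/3 - s/3)
S(z, u) = 38 (S(z, u) = -2*(3*(-5) - 4) = -2*(-15 - 4) = -2*(-19) = 38)
q(h, Q) = -6 + 2*Q
S(T(-3, 6), Y(3))*(26 + q(2, 2)) = 38*(26 + (-6 + 2*2)) = 38*(26 + (-6 + 4)) = 38*(26 - 2) = 38*24 = 912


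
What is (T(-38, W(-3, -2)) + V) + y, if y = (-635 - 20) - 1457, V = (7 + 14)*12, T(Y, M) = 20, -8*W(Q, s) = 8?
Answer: -1840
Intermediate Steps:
W(Q, s) = -1 (W(Q, s) = -⅛*8 = -1)
V = 252 (V = 21*12 = 252)
y = -2112 (y = -655 - 1457 = -2112)
(T(-38, W(-3, -2)) + V) + y = (20 + 252) - 2112 = 272 - 2112 = -1840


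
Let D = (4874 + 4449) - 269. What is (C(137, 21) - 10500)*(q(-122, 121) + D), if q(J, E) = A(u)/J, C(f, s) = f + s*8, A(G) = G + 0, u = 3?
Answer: -11261244075/122 ≈ -9.2305e+7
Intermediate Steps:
A(G) = G
D = 9054 (D = 9323 - 269 = 9054)
C(f, s) = f + 8*s
q(J, E) = 3/J
(C(137, 21) - 10500)*(q(-122, 121) + D) = ((137 + 8*21) - 10500)*(3/(-122) + 9054) = ((137 + 168) - 10500)*(3*(-1/122) + 9054) = (305 - 10500)*(-3/122 + 9054) = -10195*1104585/122 = -11261244075/122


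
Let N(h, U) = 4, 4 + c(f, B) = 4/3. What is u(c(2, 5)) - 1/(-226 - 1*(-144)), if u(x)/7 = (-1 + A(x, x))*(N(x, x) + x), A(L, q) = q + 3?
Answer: -4583/738 ≈ -6.2100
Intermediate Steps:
c(f, B) = -8/3 (c(f, B) = -4 + 4/3 = -8/3)
A(L, q) = 3 + q
u(x) = 7*(2 + x)*(4 + x) (u(x) = 7*((-1 + (3 + x))*(4 + x)) = 7*((2 + x)*(4 + x)) = 7*(2 + x)*(4 + x))
u(c(2, 5)) - 1/(-226 - 1*(-144)) = (56 + 7*(-8/3)² + 42*(-8/3)) - 1/(-226 - 1*(-144)) = (56 + 7*(64/9) - 112) - 1/(-226 + 144) = (56 + 448/9 - 112) - 1/(-82) = -56/9 - 1*(-1/82) = -56/9 + 1/82 = -4583/738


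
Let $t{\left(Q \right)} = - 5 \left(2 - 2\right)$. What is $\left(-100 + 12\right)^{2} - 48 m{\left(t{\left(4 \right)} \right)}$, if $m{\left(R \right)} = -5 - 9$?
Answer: $8416$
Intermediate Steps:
$t{\left(Q \right)} = 0$ ($t{\left(Q \right)} = \left(-5\right) 0 = 0$)
$m{\left(R \right)} = -14$
$\left(-100 + 12\right)^{2} - 48 m{\left(t{\left(4 \right)} \right)} = \left(-100 + 12\right)^{2} - 48 \left(-14\right) = \left(-88\right)^{2} - -672 = 7744 + 672 = 8416$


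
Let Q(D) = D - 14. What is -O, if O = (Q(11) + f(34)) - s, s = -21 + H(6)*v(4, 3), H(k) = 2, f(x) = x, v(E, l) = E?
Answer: -44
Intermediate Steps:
Q(D) = -14 + D
s = -13 (s = -21 + 2*4 = -21 + 8 = -13)
O = 44 (O = ((-14 + 11) + 34) - 1*(-13) = (-3 + 34) + 13 = 31 + 13 = 44)
-O = -1*44 = -44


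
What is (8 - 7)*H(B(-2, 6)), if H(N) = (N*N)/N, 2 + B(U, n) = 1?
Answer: -1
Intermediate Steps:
B(U, n) = -1 (B(U, n) = -2 + 1 = -1)
H(N) = N (H(N) = N²/N = N)
(8 - 7)*H(B(-2, 6)) = (8 - 7)*(-1) = 1*(-1) = -1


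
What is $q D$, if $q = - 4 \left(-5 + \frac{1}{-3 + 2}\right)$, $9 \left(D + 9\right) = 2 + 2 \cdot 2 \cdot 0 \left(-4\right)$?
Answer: $- \frac{632}{3} \approx -210.67$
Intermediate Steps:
$D = - \frac{79}{9}$ ($D = -9 + \frac{2 + 2 \cdot 2 \cdot 0 \left(-4\right)}{9} = -9 + \frac{2 + 2 \cdot 0 \left(-4\right)}{9} = -9 + \frac{2 + 2 \cdot 0}{9} = -9 + \frac{2 + 0}{9} = -9 + \frac{1}{9} \cdot 2 = -9 + \frac{2}{9} = - \frac{79}{9} \approx -8.7778$)
$q = 24$ ($q = - 4 \left(-5 + \frac{1}{-1}\right) = - 4 \left(-5 - 1\right) = \left(-4\right) \left(-6\right) = 24$)
$q D = 24 \left(- \frac{79}{9}\right) = - \frac{632}{3}$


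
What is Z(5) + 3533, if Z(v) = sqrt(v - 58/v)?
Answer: 3533 + I*sqrt(165)/5 ≈ 3533.0 + 2.569*I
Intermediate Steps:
Z(5) + 3533 = sqrt(5 - 58/5) + 3533 = sqrt(-33/5) + 3533 = I*sqrt(165)/5 + 3533 = 3533 + I*sqrt(165)/5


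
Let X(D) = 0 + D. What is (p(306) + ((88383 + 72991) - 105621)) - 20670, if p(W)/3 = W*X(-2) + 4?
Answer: 33259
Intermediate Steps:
X(D) = D
p(W) = 12 - 6*W (p(W) = 3*(W*(-2) + 4) = 3*(-2*W + 4) = 3*(4 - 2*W) = 12 - 6*W)
(p(306) + ((88383 + 72991) - 105621)) - 20670 = ((12 - 6*306) + ((88383 + 72991) - 105621)) - 20670 = ((12 - 1836) + (161374 - 105621)) - 20670 = (-1824 + 55753) - 20670 = 53929 - 20670 = 33259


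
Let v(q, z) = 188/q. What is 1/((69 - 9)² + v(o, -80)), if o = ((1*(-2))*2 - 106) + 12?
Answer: 49/176306 ≈ 0.00027793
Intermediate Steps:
o = -98 (o = (-2*2 - 106) + 12 = (-4 - 106) + 12 = -110 + 12 = -98)
1/((69 - 9)² + v(o, -80)) = 1/((69 - 9)² + 188/(-98)) = 1/(60² + 188*(-1/98)) = 1/(3600 - 94/49) = 1/(176306/49) = 49/176306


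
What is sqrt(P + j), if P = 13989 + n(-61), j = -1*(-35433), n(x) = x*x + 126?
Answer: sqrt(53269) ≈ 230.80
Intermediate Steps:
n(x) = 126 + x**2 (n(x) = x**2 + 126 = 126 + x**2)
j = 35433
P = 17836 (P = 13989 + (126 + (-61)**2) = 13989 + (126 + 3721) = 13989 + 3847 = 17836)
sqrt(P + j) = sqrt(17836 + 35433) = sqrt(53269)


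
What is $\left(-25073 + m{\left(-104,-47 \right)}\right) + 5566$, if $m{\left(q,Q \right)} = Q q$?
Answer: $-14619$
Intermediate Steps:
$\left(-25073 + m{\left(-104,-47 \right)}\right) + 5566 = \left(-25073 - -4888\right) + 5566 = \left(-25073 + 4888\right) + 5566 = -20185 + 5566 = -14619$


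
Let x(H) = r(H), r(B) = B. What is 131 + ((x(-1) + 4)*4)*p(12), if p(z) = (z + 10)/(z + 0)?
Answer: 153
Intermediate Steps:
x(H) = H
p(z) = (10 + z)/z
131 + ((x(-1) + 4)*4)*p(12) = 131 + ((-1 + 4)*4)*((10 + 12)/12) = 131 + (3*4)*((1/12)*22) = 131 + 12*(11/6) = 131 + 22 = 153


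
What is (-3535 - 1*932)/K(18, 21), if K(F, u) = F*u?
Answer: -1489/126 ≈ -11.817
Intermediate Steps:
(-3535 - 1*932)/K(18, 21) = (-3535 - 1*932)/((18*21)) = (-3535 - 932)/378 = -4467*1/378 = -1489/126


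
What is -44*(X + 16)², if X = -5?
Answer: -5324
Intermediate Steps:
-44*(X + 16)² = -44*(-5 + 16)² = -44*11² = -44*121 = -5324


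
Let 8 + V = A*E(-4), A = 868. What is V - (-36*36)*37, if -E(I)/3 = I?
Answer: 58360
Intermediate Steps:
E(I) = -3*I
V = 10408 (V = -8 + 868*(-3*(-4)) = -8 + 868*12 = -8 + 10416 = 10408)
V - (-36*36)*37 = 10408 - (-36*36)*37 = 10408 - (-1296)*37 = 10408 - 1*(-47952) = 10408 + 47952 = 58360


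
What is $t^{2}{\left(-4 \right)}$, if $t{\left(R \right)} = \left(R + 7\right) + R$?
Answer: $1$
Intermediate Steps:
$t{\left(R \right)} = 7 + 2 R$ ($t{\left(R \right)} = \left(7 + R\right) + R = 7 + 2 R$)
$t^{2}{\left(-4 \right)} = \left(7 + 2 \left(-4\right)\right)^{2} = \left(7 - 8\right)^{2} = \left(-1\right)^{2} = 1$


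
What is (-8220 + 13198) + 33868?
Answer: 38846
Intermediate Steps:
(-8220 + 13198) + 33868 = 4978 + 33868 = 38846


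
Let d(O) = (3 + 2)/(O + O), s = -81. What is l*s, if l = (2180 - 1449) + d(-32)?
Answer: -3789099/64 ≈ -59205.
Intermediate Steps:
d(O) = 5/(2*O) (d(O) = 5/((2*O)) = 5*(1/(2*O)) = 5/(2*O))
l = 46779/64 (l = (2180 - 1449) + (5/2)/(-32) = 731 + (5/2)*(-1/32) = 731 - 5/64 = 46779/64 ≈ 730.92)
l*s = (46779/64)*(-81) = -3789099/64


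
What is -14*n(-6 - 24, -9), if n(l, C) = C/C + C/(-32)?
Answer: -287/16 ≈ -17.938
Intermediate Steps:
n(l, C) = 1 - C/32 (n(l, C) = 1 + C*(-1/32) = 1 - C/32)
-14*n(-6 - 24, -9) = -14*(1 - 1/32*(-9)) = -14*(1 + 9/32) = -14*41/32 = -287/16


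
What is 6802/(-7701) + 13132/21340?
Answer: -11006287/41084835 ≈ -0.26789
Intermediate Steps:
6802/(-7701) + 13132/21340 = 6802*(-1/7701) + 13132*(1/21340) = -6802/7701 + 3283/5335 = -11006287/41084835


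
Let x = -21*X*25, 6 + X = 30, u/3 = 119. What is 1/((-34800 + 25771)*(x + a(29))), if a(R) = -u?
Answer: 1/116988753 ≈ 8.5478e-9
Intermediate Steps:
u = 357 (u = 3*119 = 357)
X = 24 (X = -6 + 30 = 24)
a(R) = -357 (a(R) = -1*357 = -357)
x = -12600 (x = -21*24*25 = -504*25 = -12600)
1/((-34800 + 25771)*(x + a(29))) = 1/((-34800 + 25771)*(-12600 - 357)) = 1/(-9029*(-12957)) = 1/116988753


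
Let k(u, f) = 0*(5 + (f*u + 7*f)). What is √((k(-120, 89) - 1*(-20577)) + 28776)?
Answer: √49353 ≈ 222.16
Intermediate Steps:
k(u, f) = 0 (k(u, f) = 0*(5 + (7*f + f*u)) = 0*(5 + 7*f + f*u) = 0)
√((k(-120, 89) - 1*(-20577)) + 28776) = √((0 - 1*(-20577)) + 28776) = √((0 + 20577) + 28776) = √(20577 + 28776) = √49353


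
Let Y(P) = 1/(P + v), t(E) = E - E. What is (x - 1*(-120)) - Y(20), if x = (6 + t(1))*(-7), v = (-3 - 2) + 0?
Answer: 1169/15 ≈ 77.933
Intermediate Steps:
t(E) = 0
v = -5 (v = -5 + 0 = -5)
x = -42 (x = (6 + 0)*(-7) = 6*(-7) = -42)
Y(P) = 1/(-5 + P) (Y(P) = 1/(P - 5) = 1/(-5 + P))
(x - 1*(-120)) - Y(20) = (-42 - 1*(-120)) - 1/(-5 + 20) = (-42 + 120) - 1/15 = 78 - 1*1/15 = 78 - 1/15 = 1169/15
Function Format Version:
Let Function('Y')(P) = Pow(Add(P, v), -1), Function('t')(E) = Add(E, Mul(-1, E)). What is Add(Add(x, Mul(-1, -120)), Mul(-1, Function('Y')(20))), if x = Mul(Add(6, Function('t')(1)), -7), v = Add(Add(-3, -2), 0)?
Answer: Rational(1169, 15) ≈ 77.933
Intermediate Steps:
Function('t')(E) = 0
v = -5 (v = Add(-5, 0) = -5)
x = -42 (x = Mul(Add(6, 0), -7) = Mul(6, -7) = -42)
Function('Y')(P) = Pow(Add(-5, P), -1) (Function('Y')(P) = Pow(Add(P, -5), -1) = Pow(Add(-5, P), -1))
Add(Add(x, Mul(-1, -120)), Mul(-1, Function('Y')(20))) = Add(Add(-42, Mul(-1, -120)), Mul(-1, Pow(Add(-5, 20), -1))) = Add(Add(-42, 120), Mul(-1, Pow(15, -1))) = Add(78, Mul(-1, Rational(1, 15))) = Add(78, Rational(-1, 15)) = Rational(1169, 15)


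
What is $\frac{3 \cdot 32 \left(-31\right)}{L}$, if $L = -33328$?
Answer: $\frac{186}{2083} \approx 0.089294$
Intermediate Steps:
$\frac{3 \cdot 32 \left(-31\right)}{L} = \frac{3 \cdot 32 \left(-31\right)}{-33328} = 96 \left(-31\right) \left(- \frac{1}{33328}\right) = \left(-2976\right) \left(- \frac{1}{33328}\right) = \frac{186}{2083}$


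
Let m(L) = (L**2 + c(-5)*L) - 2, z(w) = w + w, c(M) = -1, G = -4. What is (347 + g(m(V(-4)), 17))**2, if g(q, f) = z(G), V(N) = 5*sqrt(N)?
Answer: 114921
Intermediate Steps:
z(w) = 2*w
m(L) = -2 + L**2 - L (m(L) = (L**2 - L) - 2 = -2 + L**2 - L)
g(q, f) = -8 (g(q, f) = 2*(-4) = -8)
(347 + g(m(V(-4)), 17))**2 = (347 - 8)**2 = 339**2 = 114921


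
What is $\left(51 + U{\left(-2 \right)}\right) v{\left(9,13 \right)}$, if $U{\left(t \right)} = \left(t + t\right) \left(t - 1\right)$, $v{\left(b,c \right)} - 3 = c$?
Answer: $1008$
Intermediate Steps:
$v{\left(b,c \right)} = 3 + c$
$U{\left(t \right)} = 2 t \left(-1 + t\right)$
$\left(51 + U{\left(-2 \right)}\right) v{\left(9,13 \right)} = \left(51 + 2 \left(-2\right) \left(-1 - 2\right)\right) \left(3 + 13\right) = \left(51 + 2 \left(-2\right) \left(-3\right)\right) 16 = \left(51 + 12\right) 16 = 63 \cdot 16 = 1008$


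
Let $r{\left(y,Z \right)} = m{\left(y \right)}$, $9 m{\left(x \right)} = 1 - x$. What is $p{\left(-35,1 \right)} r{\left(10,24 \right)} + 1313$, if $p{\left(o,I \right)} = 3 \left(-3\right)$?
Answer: $1322$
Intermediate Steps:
$m{\left(x \right)} = \frac{1}{9} - \frac{x}{9}$ ($m{\left(x \right)} = \frac{1 - x}{9} = \frac{1}{9} - \frac{x}{9}$)
$r{\left(y,Z \right)} = \frac{1}{9} - \frac{y}{9}$
$p{\left(o,I \right)} = -9$
$p{\left(-35,1 \right)} r{\left(10,24 \right)} + 1313 = - 9 \left(\frac{1}{9} - \frac{10}{9}\right) + 1313 = \left(-9\right) \left(-1\right) + 1313 = 9 + 1313 = 1322$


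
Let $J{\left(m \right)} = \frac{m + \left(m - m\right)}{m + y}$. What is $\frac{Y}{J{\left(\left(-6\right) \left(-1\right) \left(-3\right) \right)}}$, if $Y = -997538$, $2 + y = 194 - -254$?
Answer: $\frac{213473132}{9} \approx 2.3719 \cdot 10^{7}$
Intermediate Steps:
$y = 446$ ($y = -2 + \left(194 - -254\right) = -2 + \left(194 + 254\right) = -2 + 448 = 446$)
$J{\left(m \right)} = \frac{m}{446 + m}$ ($J{\left(m \right)} = \frac{m + \left(m - m\right)}{m + 446} = \frac{m + 0}{446 + m} = \frac{m}{446 + m}$)
$\frac{Y}{J{\left(\left(-6\right) \left(-1\right) \left(-3\right) \right)}} = - \frac{997538}{\left(-6\right) \left(-1\right) \left(-3\right) \frac{1}{446 + \left(-6\right) \left(-1\right) \left(-3\right)}} = - \frac{997538}{6 \left(-3\right) \frac{1}{446 + 6 \left(-3\right)}} = - \frac{997538}{\left(-18\right) \frac{1}{446 - 18}} = - \frac{997538}{\left(-18\right) \frac{1}{428}} = - \frac{997538}{- \frac{9}{214}} = \left(-997538\right) \left(- \frac{214}{9}\right) = \frac{213473132}{9}$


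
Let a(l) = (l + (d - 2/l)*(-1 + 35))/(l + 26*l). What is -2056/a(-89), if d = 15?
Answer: 439710552/37537 ≈ 11714.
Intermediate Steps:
a(l) = (510 + l - 68/l)/(27*l) (a(l) = (l + (15 - 2/l)*(-1 + 35))/(l + 26*l) = (l + (15 - 2/l)*34)/((27*l)) = (l + (510 - 68/l))*(1/(27*l)) = (510 + l - 68/l)*(1/(27*l)) = (510 + l - 68/l)/(27*l))
-2056/a(-89) = -2056*213867/(-68 + (-89)² + 510*(-89)) = -2056*213867/(-68 + 7921 - 45390) = -2056/((1/27)*(1/7921)*(-37537)) = -2056/(-37537/213867) = -2056*(-213867/37537) = 439710552/37537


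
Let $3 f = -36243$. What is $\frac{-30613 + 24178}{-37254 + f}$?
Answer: $\frac{3}{23} \approx 0.13043$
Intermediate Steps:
$f = -12081$ ($f = \frac{1}{3} \left(-36243\right) = -12081$)
$\frac{-30613 + 24178}{-37254 + f} = \frac{-30613 + 24178}{-37254 - 12081} = - \frac{6435}{-49335} = \left(-6435\right) \left(- \frac{1}{49335}\right) = \frac{3}{23}$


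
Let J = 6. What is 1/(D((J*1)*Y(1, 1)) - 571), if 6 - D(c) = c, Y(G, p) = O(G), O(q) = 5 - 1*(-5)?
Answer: -1/625 ≈ -0.0016000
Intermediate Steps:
O(q) = 10 (O(q) = 5 + 5 = 10)
Y(G, p) = 10
D(c) = 6 - c
1/(D((J*1)*Y(1, 1)) - 571) = 1/((6 - 6*1*10) - 571) = 1/((6 - 6*10) - 571) = 1/((6 - 1*60) - 571) = 1/((6 - 60) - 571) = 1/(-54 - 571) = 1/(-625) = -1/625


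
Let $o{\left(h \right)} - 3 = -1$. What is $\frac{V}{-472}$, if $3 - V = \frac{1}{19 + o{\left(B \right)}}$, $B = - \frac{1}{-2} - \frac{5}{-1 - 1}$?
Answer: $- \frac{31}{4956} \approx -0.006255$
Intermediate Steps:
$B = 3$ ($B = \left(-1\right) \left(- \frac{1}{2}\right) - \frac{5}{-1 - 1} = \frac{1}{2} - \frac{5}{-2} = \frac{1}{2} - - \frac{5}{2} = \frac{1}{2} + \frac{5}{2} = 3$)
$o{\left(h \right)} = 2$ ($o{\left(h \right)} = 3 - 1 = 2$)
$V = \frac{62}{21}$ ($V = 3 - \frac{1}{19 + 2} = 3 - \frac{1}{21} = \frac{62}{21} \approx 2.9524$)
$\frac{V}{-472} = \frac{1}{-472} \cdot \frac{62}{21} = \left(- \frac{1}{472}\right) \frac{62}{21} = - \frac{31}{4956}$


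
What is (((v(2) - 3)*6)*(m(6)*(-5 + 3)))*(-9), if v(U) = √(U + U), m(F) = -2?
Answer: 216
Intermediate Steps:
v(U) = √2*√U (v(U) = √(2*U) = √2*√U)
(((v(2) - 3)*6)*(m(6)*(-5 + 3)))*(-9) = (((√2*√2 - 3)*6)*(-2*(-5 + 3)))*(-9) = (((2 - 3)*6)*(-2*(-2)))*(-9) = (-1*6*4)*(-9) = -6*4*(-9) = -24*(-9) = 216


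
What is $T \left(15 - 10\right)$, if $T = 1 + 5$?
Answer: $30$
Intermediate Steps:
$T = 6$
$T \left(15 - 10\right) = 6 \left(15 - 10\right) = 6 \cdot 5 = 30$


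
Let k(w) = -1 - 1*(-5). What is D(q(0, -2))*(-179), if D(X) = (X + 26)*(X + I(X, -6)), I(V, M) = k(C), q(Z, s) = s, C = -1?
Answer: -8592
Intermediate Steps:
k(w) = 4 (k(w) = -1 + 5 = 4)
I(V, M) = 4
D(X) = (4 + X)*(26 + X) (D(X) = (X + 26)*(X + 4) = (26 + X)*(4 + X) = (4 + X)*(26 + X))
D(q(0, -2))*(-179) = (104 + (-2)² + 30*(-2))*(-179) = (104 + 4 - 60)*(-179) = 48*(-179) = -8592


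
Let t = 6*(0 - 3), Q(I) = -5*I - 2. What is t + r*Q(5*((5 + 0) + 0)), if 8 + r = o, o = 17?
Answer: -1161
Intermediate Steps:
Q(I) = -2 - 5*I
t = -18 (t = 6*(-3) = -18)
r = 9 (r = -8 + 17 = 9)
t + r*Q(5*((5 + 0) + 0)) = -18 + 9*(-2 - 25*((5 + 0) + 0)) = -18 + 9*(-2 - 25*(5 + 0)) = -18 + 9*(-2 - 25*5) = -18 + 9*(-2 - 5*25) = -18 + 9*(-2 - 125) = -18 + 9*(-127) = -18 - 1143 = -1161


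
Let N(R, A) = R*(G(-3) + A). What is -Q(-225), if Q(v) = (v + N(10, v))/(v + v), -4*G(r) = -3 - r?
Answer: -11/2 ≈ -5.5000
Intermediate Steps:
G(r) = ¾ + r/4 (G(r) = -(-3 - r)/4 = ¾ + r/4)
N(R, A) = A*R (N(R, A) = R*((¾ + (¼)*(-3)) + A) = R*((¾ - ¾) + A) = R*(0 + A) = R*A = A*R)
Q(v) = 11/2 (Q(v) = (v + v*10)/(v + v) = (v + 10*v)/((2*v)) = (11*v)*(1/(2*v)) = 11/2)
-Q(-225) = -1*11/2 = -11/2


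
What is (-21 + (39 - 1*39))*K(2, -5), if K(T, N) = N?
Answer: 105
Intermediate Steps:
(-21 + (39 - 1*39))*K(2, -5) = (-21 + (39 - 1*39))*(-5) = (-21 + (39 - 39))*(-5) = (-21 + 0)*(-5) = -21*(-5) = 105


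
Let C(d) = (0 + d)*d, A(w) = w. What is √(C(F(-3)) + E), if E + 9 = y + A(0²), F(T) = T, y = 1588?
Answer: 2*√397 ≈ 39.850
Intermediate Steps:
C(d) = d² (C(d) = d*d = d²)
E = 1579 (E = -9 + (1588 + 0²) = -9 + (1588 + 0) = -9 + 1588 = 1579)
√(C(F(-3)) + E) = √((-3)² + 1579) = √(9 + 1579) = √1588 = 2*√397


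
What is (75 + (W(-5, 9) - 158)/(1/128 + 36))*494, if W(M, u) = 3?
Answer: 160962490/4609 ≈ 34924.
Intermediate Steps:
(75 + (W(-5, 9) - 158)/(1/128 + 36))*494 = (75 + (3 - 158)/(1/128 + 36))*494 = (75 - 155/(1/128 + 36))*494 = (75 - 155/4609/128)*494 = (75 - 155*128/4609)*494 = (75 - 19840/4609)*494 = (325835/4609)*494 = 160962490/4609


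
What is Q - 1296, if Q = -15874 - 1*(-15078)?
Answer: -2092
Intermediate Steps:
Q = -796 (Q = -15874 + 15078 = -796)
Q - 1296 = -796 - 1296 = -2092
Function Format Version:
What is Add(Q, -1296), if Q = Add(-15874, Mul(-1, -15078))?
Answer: -2092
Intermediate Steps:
Q = -796 (Q = Add(-15874, 15078) = -796)
Add(Q, -1296) = Add(-796, -1296) = -2092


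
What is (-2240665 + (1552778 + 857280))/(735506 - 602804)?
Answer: 169393/132702 ≈ 1.2765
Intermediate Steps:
(-2240665 + (1552778 + 857280))/(735506 - 602804) = (-2240665 + 2410058)/132702 = 169393*(1/132702) = 169393/132702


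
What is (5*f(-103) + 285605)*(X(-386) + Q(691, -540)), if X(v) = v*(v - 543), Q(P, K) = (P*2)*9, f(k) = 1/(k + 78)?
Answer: 529842600768/5 ≈ 1.0597e+11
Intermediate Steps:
f(k) = 1/(78 + k)
Q(P, K) = 18*P (Q(P, K) = (2*P)*9 = 18*P)
X(v) = v*(-543 + v)
(5*f(-103) + 285605)*(X(-386) + Q(691, -540)) = (5/(78 - 103) + 285605)*(-386*(-543 - 386) + 18*691) = (5/(-25) + 285605)*(-386*(-929) + 12438) = (5*(-1/25) + 285605)*(358594 + 12438) = (-1/5 + 285605)*371032 = (1428024/5)*371032 = 529842600768/5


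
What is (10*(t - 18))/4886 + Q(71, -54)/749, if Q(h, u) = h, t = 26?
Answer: 29059/261401 ≈ 0.11117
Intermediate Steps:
(10*(t - 18))/4886 + Q(71, -54)/749 = (10*(26 - 18))/4886 + 71/749 = (10*8)*(1/4886) + 71*(1/749) = 80*(1/4886) + 71/749 = 40/2443 + 71/749 = 29059/261401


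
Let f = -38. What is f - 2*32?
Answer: -102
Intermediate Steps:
f - 2*32 = -38 - 2*32 = -38 - 64 = -102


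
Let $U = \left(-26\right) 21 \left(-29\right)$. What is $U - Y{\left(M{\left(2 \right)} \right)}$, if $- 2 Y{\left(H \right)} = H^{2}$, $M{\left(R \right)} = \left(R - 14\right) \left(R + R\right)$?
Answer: $16986$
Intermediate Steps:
$U = 15834$ ($U = \left(-546\right) \left(-29\right) = 15834$)
$M{\left(R \right)} = 2 R \left(-14 + R\right)$ ($M{\left(R \right)} = \left(-14 + R\right) 2 R = 2 R \left(-14 + R\right)$)
$Y{\left(H \right)} = - \frac{H^{2}}{2}$
$U - Y{\left(M{\left(2 \right)} \right)} = 15834 - - \frac{\left(2 \cdot 2 \left(-14 + 2\right)\right)^{2}}{2} = 15834 - - \frac{\left(2 \cdot 2 \left(-12\right)\right)^{2}}{2} = 15834 - - \frac{\left(-48\right)^{2}}{2} = 15834 - \left(- \frac{1}{2}\right) 2304 = 15834 - -1152 = 15834 + 1152 = 16986$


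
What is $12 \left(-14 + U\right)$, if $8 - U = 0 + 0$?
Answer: $-72$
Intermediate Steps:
$U = 8$ ($U = 8 - \left(0 + 0\right) = 8 - 0 = 8 + 0 = 8$)
$12 \left(-14 + U\right) = 12 \left(-14 + 8\right) = 12 \left(-6\right) = -72$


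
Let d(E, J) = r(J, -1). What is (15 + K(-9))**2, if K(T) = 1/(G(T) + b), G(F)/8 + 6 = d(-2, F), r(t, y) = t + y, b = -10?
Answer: 4280761/19044 ≈ 224.78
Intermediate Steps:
d(E, J) = -1 + J (d(E, J) = J - 1 = -1 + J)
G(F) = -56 + 8*F (G(F) = -48 + 8*(-1 + F) = -48 + (-8 + 8*F) = -56 + 8*F)
K(T) = 1/(-66 + 8*T) (K(T) = 1/((-56 + 8*T) - 10) = 1/(-66 + 8*T))
(15 + K(-9))**2 = (15 + 1/(2*(-33 + 4*(-9))))**2 = (15 + 1/(2*(-33 - 36)))**2 = (15 + (1/2)/(-69))**2 = (15 + (1/2)*(-1/69))**2 = (15 - 1/138)**2 = (2069/138)**2 = 4280761/19044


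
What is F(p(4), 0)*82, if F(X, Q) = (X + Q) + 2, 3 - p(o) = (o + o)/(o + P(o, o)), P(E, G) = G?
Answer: 328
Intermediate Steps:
p(o) = 2 (p(o) = 3 - (o + o)/(o + o) = 3 - 2*o/(2*o) = 3 - 2*o*1/(2*o) = 3 - 1*1 = 3 - 1 = 2)
F(X, Q) = 2 + Q + X (F(X, Q) = (Q + X) + 2 = 2 + Q + X)
F(p(4), 0)*82 = (2 + 0 + 2)*82 = 4*82 = 328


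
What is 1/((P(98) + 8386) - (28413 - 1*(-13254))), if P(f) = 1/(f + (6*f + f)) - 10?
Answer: -784/26100143 ≈ -3.0038e-5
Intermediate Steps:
P(f) = -10 + 1/(8*f) (P(f) = 1/(f + 7*f) - 10 = 1/(8*f) - 10 = -10 + 1/(8*f))
1/((P(98) + 8386) - (28413 - 1*(-13254))) = 1/(((-10 + (⅛)/98) + 8386) - (28413 - 1*(-13254))) = 1/(((-10 + (⅛)*(1/98)) + 8386) - (28413 + 13254)) = 1/(((-10 + 1/784) + 8386) - 1*41667) = 1/((-7839/784 + 8386) - 41667) = 1/(6566785/784 - 41667) = 1/(-26100143/784) = -784/26100143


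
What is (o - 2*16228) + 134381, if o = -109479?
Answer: -7554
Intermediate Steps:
(o - 2*16228) + 134381 = (-109479 - 2*16228) + 134381 = (-109479 - 32456) + 134381 = -141935 + 134381 = -7554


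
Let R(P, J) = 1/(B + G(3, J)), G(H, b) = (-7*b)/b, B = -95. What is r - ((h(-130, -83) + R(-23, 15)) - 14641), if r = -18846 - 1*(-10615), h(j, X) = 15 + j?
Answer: 665551/102 ≈ 6525.0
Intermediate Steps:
G(H, b) = -7
R(P, J) = -1/102 (R(P, J) = 1/(-95 - 7) = 1/(-102) = -1/102)
r = -8231 (r = -18846 + 10615 = -8231)
r - ((h(-130, -83) + R(-23, 15)) - 14641) = -8231 - (((15 - 130) - 1/102) - 14641) = -8231 - ((-115 - 1/102) - 14641) = -8231 - (-11731/102 - 14641) = -8231 - 1*(-1505113/102) = -8231 + 1505113/102 = 665551/102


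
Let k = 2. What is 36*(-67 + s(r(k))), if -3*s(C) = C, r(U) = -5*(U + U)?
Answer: -2172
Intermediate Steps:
r(U) = -10*U
s(C) = -C/3
36*(-67 + s(r(k))) = 36*(-67 - (-10)*2/3) = 36*(-67 - 1/3*(-20)) = 36*(-67 + 20/3) = 36*(-181/3) = -2172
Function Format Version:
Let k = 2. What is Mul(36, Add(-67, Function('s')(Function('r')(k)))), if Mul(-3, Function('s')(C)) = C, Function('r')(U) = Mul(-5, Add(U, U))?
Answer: -2172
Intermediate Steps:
Function('r')(U) = Mul(-10, U) (Function('r')(U) = Mul(-5, Mul(2, U)) = Mul(-10, U))
Function('s')(C) = Mul(Rational(-1, 3), C)
Mul(36, Add(-67, Function('s')(Function('r')(k)))) = Mul(36, Add(-67, Mul(Rational(-1, 3), Mul(-10, 2)))) = Mul(36, Add(-67, Mul(Rational(-1, 3), -20))) = Mul(36, Add(-67, Rational(20, 3))) = Mul(36, Rational(-181, 3)) = -2172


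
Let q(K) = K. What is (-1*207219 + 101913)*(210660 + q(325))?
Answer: -22217986410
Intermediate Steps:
(-1*207219 + 101913)*(210660 + q(325)) = (-1*207219 + 101913)*(210660 + 325) = (-207219 + 101913)*210985 = -105306*210985 = -22217986410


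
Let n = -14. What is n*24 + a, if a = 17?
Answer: -319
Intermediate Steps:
n*24 + a = -14*24 + 17 = -336 + 17 = -319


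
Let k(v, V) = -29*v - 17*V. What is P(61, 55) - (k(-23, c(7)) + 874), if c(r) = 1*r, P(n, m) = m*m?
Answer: 1603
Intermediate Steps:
P(n, m) = m²
c(r) = r
P(61, 55) - (k(-23, c(7)) + 874) = 55² - ((-29*(-23) - 17*7) + 874) = 3025 - ((667 - 119) + 874) = 3025 - (548 + 874) = 3025 - 1*1422 = 3025 - 1422 = 1603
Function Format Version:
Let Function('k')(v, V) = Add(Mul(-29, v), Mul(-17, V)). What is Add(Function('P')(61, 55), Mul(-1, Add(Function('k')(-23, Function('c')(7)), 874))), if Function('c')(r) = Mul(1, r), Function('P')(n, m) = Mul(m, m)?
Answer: 1603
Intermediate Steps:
Function('P')(n, m) = Pow(m, 2)
Function('c')(r) = r
Add(Function('P')(61, 55), Mul(-1, Add(Function('k')(-23, Function('c')(7)), 874))) = Add(Pow(55, 2), Mul(-1, Add(Add(Mul(-29, -23), Mul(-17, 7)), 874))) = Add(3025, Mul(-1, Add(Add(667, -119), 874))) = Add(3025, Mul(-1, Add(548, 874))) = Add(3025, Mul(-1, 1422)) = Add(3025, -1422) = 1603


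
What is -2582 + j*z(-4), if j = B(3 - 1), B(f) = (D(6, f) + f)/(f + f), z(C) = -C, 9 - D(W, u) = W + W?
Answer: -2583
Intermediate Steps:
D(W, u) = 9 - 2*W (D(W, u) = 9 - (W + W) = 9 - 2*W)
B(f) = (-3 + f)/(2*f) (B(f) = ((9 - 2*6) + f)/(f + f) = ((9 - 12) + f)/((2*f)) = (-3 + f)*(1/(2*f)) = (-3 + f)/(2*f))
j = -¼ (j = (-3 + (3 - 1))/(2*(3 - 1)) = (½)*(-3 + 2)/2 = (½)*(½)*(-1) = -¼ ≈ -0.25000)
-2582 + j*z(-4) = -2582 - (-1)*(-4)/4 = -2582 - ¼*4 = -2582 - 1 = -2583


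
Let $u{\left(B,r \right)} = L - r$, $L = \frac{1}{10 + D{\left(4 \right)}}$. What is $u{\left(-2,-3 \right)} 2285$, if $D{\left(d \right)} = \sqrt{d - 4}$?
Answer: $\frac{14167}{2} \approx 7083.5$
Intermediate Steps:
$D{\left(d \right)} = \sqrt{-4 + d}$
$L = \frac{1}{10}$ ($L = \frac{1}{10 + \sqrt{-4 + 4}} = \frac{1}{10 + \sqrt{0}} = \frac{1}{10 + 0} = \frac{1}{10} \approx 0.1$)
$u{\left(B,r \right)} = \frac{1}{10} - r$
$u{\left(-2,-3 \right)} 2285 = \left(\frac{1}{10} - -3\right) 2285 = \left(\frac{1}{10} + 3\right) 2285 = \frac{31}{10} \cdot 2285 = \frac{14167}{2}$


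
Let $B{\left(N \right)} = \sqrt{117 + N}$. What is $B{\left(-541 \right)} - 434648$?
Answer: $-434648 + 2 i \sqrt{106} \approx -4.3465 \cdot 10^{5} + 20.591 i$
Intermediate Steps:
$B{\left(-541 \right)} - 434648 = \sqrt{117 - 541} - 434648 = \sqrt{-424} - 434648 = 2 i \sqrt{106} - 434648 = -434648 + 2 i \sqrt{106}$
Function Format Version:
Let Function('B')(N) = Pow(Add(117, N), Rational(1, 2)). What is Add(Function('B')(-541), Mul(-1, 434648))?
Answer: Add(-434648, Mul(2, I, Pow(106, Rational(1, 2)))) ≈ Add(-4.3465e+5, Mul(20.591, I))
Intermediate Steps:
Add(Function('B')(-541), Mul(-1, 434648)) = Add(Pow(Add(117, -541), Rational(1, 2)), Mul(-1, 434648)) = Add(Pow(-424, Rational(1, 2)), -434648) = Add(Mul(2, I, Pow(106, Rational(1, 2))), -434648) = Add(-434648, Mul(2, I, Pow(106, Rational(1, 2))))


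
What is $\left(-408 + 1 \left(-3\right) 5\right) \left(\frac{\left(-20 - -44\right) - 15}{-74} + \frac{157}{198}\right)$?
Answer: $- \frac{115573}{407} \approx -283.96$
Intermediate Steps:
$\left(-408 + 1 \left(-3\right) 5\right) \left(\frac{\left(-20 - -44\right) - 15}{-74} + \frac{157}{198}\right) = \left(-408 - 15\right) \left(\left(\left(-20 + 44\right) - 15\right) \left(- \frac{1}{74}\right) + 157 \cdot \frac{1}{198}\right) = \left(-408 - 15\right) \left(\left(24 - 15\right) \left(- \frac{1}{74}\right) + \frac{157}{198}\right) = - 423 \left(9 \left(- \frac{1}{74}\right) + \frac{157}{198}\right) = - 423 \left(- \frac{9}{74} + \frac{157}{198}\right) = \left(-423\right) \frac{2459}{3663} = - \frac{115573}{407}$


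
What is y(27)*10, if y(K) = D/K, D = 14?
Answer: 140/27 ≈ 5.1852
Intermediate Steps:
y(K) = 14/K
y(27)*10 = (14/27)*10 = 140/27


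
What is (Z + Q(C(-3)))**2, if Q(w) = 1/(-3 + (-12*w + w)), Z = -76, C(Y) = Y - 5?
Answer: 41718681/7225 ≈ 5774.2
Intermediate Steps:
C(Y) = -5 + Y
Q(w) = 1/(-3 - 11*w)
(Z + Q(C(-3)))**2 = (-76 - 1/(3 + 11*(-5 - 3)))**2 = (-76 - 1/(3 + 11*(-8)))**2 = (-76 - 1/(3 - 88))**2 = (-76 - 1/(-85))**2 = (-76 - 1*(-1/85))**2 = (-76 + 1/85)**2 = (-6459/85)**2 = 41718681/7225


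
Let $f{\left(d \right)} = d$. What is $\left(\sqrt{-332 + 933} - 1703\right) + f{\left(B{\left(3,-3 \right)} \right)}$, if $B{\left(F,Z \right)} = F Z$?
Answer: $-1712 + \sqrt{601} \approx -1687.5$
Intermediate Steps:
$\left(\sqrt{-332 + 933} - 1703\right) + f{\left(B{\left(3,-3 \right)} \right)} = \left(\sqrt{-332 + 933} - 1703\right) + 3 \left(-3\right) = \left(\sqrt{601} - 1703\right) - 9 = \left(-1703 + \sqrt{601}\right) - 9 = -1712 + \sqrt{601}$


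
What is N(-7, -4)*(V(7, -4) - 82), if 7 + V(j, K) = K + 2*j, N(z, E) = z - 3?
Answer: 790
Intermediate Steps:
N(z, E) = -3 + z
V(j, K) = -7 + K + 2*j (V(j, K) = -7 + (K + 2*j) = -7 + K + 2*j)
N(-7, -4)*(V(7, -4) - 82) = (-3 - 7)*((-7 - 4 + 2*7) - 82) = -10*((-7 - 4 + 14) - 82) = -10*(3 - 82) = -10*(-79) = 790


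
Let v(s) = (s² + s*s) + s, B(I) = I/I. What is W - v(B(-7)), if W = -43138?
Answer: -43141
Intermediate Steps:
B(I) = 1
v(s) = s + 2*s² (v(s) = (s² + s²) + s = 2*s² + s = s + 2*s²)
W - v(B(-7)) = -43138 - (1 + 2*1) = -43138 - (1 + 2) = -43138 - 3 = -43141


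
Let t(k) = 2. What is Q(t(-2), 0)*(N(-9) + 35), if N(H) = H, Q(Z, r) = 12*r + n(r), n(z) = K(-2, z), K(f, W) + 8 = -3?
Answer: -286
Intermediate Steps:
K(f, W) = -11 (K(f, W) = -8 - 3 = -11)
n(z) = -11
Q(Z, r) = -11 + 12*r (Q(Z, r) = 12*r - 11 = -11 + 12*r)
Q(t(-2), 0)*(N(-9) + 35) = (-11 + 12*0)*(-9 + 35) = (-11 + 0)*26 = -11*26 = -286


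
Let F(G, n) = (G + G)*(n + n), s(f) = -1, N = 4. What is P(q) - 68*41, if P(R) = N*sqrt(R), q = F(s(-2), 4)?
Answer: -2788 + 16*I ≈ -2788.0 + 16.0*I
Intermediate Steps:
F(G, n) = 4*G*n (F(G, n) = (2*G)*(2*n) = 4*G*n)
q = -16 (q = 4*(-1)*4 = -16)
P(R) = 4*sqrt(R)
P(q) - 68*41 = 4*sqrt(-16) - 68*41 = 4*(4*I) - 2788 = 16*I - 2788 = -2788 + 16*I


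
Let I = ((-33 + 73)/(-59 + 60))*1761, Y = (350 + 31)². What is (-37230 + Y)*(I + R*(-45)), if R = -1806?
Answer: 16374212010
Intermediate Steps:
Y = 145161 (Y = 381² = 145161)
I = 70440 (I = (40/1)*1761 = (40*1)*1761 = 40*1761 = 70440)
(-37230 + Y)*(I + R*(-45)) = (-37230 + 145161)*(70440 - 1806*(-45)) = 107931*(70440 + 81270) = 107931*151710 = 16374212010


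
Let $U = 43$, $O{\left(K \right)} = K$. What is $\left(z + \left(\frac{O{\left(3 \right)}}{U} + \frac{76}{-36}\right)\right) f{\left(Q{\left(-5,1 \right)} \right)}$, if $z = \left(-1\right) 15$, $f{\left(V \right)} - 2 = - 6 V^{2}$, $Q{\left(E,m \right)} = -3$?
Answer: $\frac{342940}{387} \approx 886.15$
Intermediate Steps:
$f{\left(V \right)} = 2 - 6 V^{2}$
$z = -15$
$\left(z + \left(\frac{O{\left(3 \right)}}{U} + \frac{76}{-36}\right)\right) f{\left(Q{\left(-5,1 \right)} \right)} = \left(-15 + \left(\frac{3}{43} + \frac{76}{-36}\right)\right) \left(2 - 6 \left(-3\right)^{2}\right) = \left(-15 + \left(3 \cdot \frac{1}{43} + 76 \left(- \frac{1}{36}\right)\right)\right) \left(2 - 54\right) = \left(-15 + \left(\frac{3}{43} - \frac{19}{9}\right)\right) \left(2 - 54\right) = \left(-15 - \frac{790}{387}\right) \left(-52\right) = \left(- \frac{6595}{387}\right) \left(-52\right) = \frac{342940}{387}$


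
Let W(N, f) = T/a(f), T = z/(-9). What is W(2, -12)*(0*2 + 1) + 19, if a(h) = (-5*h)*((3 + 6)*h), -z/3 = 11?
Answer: 369349/19440 ≈ 18.999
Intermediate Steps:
z = -33 (z = -3*11 = -33)
T = 11/3 (T = -33/(-9) = -33*(-⅑) = 11/3 ≈ 3.6667)
a(h) = -45*h² (a(h) = (-5*h)*(9*h) = -45*h²)
W(N, f) = -11/(135*f²) (W(N, f) = 11/(3*((-45*f²))) = 11*(-1/(45*f²))/3 = -11/(135*f²))
W(2, -12)*(0*2 + 1) + 19 = (-11/135/(-12)²)*(0*2 + 1) + 19 = (-11/135*1/144)*(0 + 1) + 19 = -11/19440*1 + 19 = -11/19440 + 19 = 369349/19440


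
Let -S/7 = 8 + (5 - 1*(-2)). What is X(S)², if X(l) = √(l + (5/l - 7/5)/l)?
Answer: -1157473/11025 ≈ -104.99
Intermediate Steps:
S = -105 (S = -7*(8 + (5 - 1*(-2))) = -7*(8 + (5 + 2)) = -7*(8 + 7) = -7*15 = -105)
X(l) = √(l + (-7/5 + 5/l)/l) (X(l) = √(l + (5/l - 7*⅕)/l) = √(l + (5/l - 7/5)/l) = √(l + (-7/5 + 5/l)/l))
X(S)² = (√(-35/(-105) + 25*(-105) + 125/(-105)²)/5)² = (√(-35*(-1/105) - 2625 + 125*(1/11025))/5)² = (√(⅓ - 2625 + 5/441)/5)² = (√(-1157473/441)/5)² = ((I*√1157473/21)/5)² = (I*√1157473/105)² = -1157473/11025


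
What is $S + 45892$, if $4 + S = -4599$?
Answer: $41289$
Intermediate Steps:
$S = -4603$ ($S = -4 - 4599 = -4603$)
$S + 45892 = -4603 + 45892 = 41289$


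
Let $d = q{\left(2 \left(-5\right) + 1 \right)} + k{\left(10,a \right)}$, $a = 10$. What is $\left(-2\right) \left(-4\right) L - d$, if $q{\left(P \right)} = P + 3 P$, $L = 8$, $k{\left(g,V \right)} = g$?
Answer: $90$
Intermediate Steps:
$q{\left(P \right)} = 4 P$
$d = -26$ ($d = 4 \left(2 \left(-5\right) + 1\right) + 10 = 4 \left(-10 + 1\right) + 10 = 4 \left(-9\right) + 10 = -36 + 10 = -26$)
$\left(-2\right) \left(-4\right) L - d = \left(-2\right) \left(-4\right) 8 - -26 = 8 \cdot 8 + 26 = 64 + 26 = 90$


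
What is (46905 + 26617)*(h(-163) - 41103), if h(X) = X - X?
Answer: -3021974766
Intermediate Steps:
h(X) = 0
(46905 + 26617)*(h(-163) - 41103) = (46905 + 26617)*(0 - 41103) = 73522*(-41103) = -3021974766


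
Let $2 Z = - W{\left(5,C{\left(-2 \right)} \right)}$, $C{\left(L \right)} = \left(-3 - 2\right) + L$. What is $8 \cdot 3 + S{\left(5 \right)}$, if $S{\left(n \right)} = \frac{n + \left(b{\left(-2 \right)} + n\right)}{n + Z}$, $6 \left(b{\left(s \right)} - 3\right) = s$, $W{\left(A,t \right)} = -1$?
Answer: $\frac{868}{33} \approx 26.303$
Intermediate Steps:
$C{\left(L \right)} = -5 + L$
$Z = \frac{1}{2}$ ($Z = \frac{\left(-1\right) \left(-1\right)}{2} = \frac{1}{2} \cdot 1 = \frac{1}{2} \approx 0.5$)
$b{\left(s \right)} = 3 + \frac{s}{6}$
$S{\left(n \right)} = \frac{\frac{8}{3} + 2 n}{\frac{1}{2} + n}$ ($S{\left(n \right)} = \frac{n + \left(\left(3 + \frac{1}{6} \left(-2\right)\right) + n\right)}{n + \frac{1}{2}} = \frac{n + \left(\left(3 - \frac{1}{3}\right) + n\right)}{\frac{1}{2} + n} = \frac{n + \left(\frac{8}{3} + n\right)}{\frac{1}{2} + n} = \frac{\frac{8}{3} + 2 n}{\frac{1}{2} + n}$)
$8 \cdot 3 + S{\left(5 \right)} = 8 \cdot 3 + \frac{4 \left(4 + 3 \cdot 5\right)}{3 \left(1 + 2 \cdot 5\right)} = 24 + \frac{4 \left(4 + 15\right)}{3 \left(1 + 10\right)} = 24 + \frac{4}{3} \cdot \frac{1}{11} \cdot 19 = 24 + \frac{76}{33} = \frac{868}{33}$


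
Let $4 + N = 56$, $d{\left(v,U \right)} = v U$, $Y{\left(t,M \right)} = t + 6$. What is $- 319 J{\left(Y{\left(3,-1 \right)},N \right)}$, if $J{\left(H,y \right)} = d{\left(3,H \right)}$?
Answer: $-8613$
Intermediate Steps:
$Y{\left(t,M \right)} = 6 + t$
$d{\left(v,U \right)} = U v$
$N = 52$ ($N = -4 + 56 = 52$)
$J{\left(H,y \right)} = 3 H$ ($J{\left(H,y \right)} = H 3 = 3 H$)
$- 319 J{\left(Y{\left(3,-1 \right)},N \right)} = - 319 \cdot 3 \left(6 + 3\right) = - 319 \cdot 3 \cdot 9 = \left(-319\right) 27 = -8613$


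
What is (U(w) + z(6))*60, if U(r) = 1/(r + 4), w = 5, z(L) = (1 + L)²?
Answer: 8840/3 ≈ 2946.7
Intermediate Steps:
U(r) = 1/(4 + r)
(U(w) + z(6))*60 = (1/(4 + 5) + (1 + 6)²)*60 = (1/9 + 7²)*60 = (⅑ + 49)*60 = (442/9)*60 = 8840/3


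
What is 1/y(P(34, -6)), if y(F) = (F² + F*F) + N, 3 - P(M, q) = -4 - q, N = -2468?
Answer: -1/2466 ≈ -0.00040552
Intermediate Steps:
P(M, q) = 7 + q (P(M, q) = 3 - (-4 - q) = 3 + (4 + q) = 7 + q)
y(F) = -2468 + 2*F² (y(F) = (F² + F*F) - 2468 = (F² + F²) - 2468 = 2*F² - 2468 = -2468 + 2*F²)
1/y(P(34, -6)) = 1/(-2468 + 2*(7 - 6)²) = 1/(-2468 + 2*1²) = 1/(-2468 + 2*1) = 1/(-2468 + 2) = 1/(-2466) = -1/2466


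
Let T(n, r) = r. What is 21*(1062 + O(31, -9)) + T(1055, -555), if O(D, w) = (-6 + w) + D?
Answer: 22083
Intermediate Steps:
O(D, w) = -6 + D + w
21*(1062 + O(31, -9)) + T(1055, -555) = 21*(1062 + (-6 + 31 - 9)) - 555 = 21*(1062 + 16) - 555 = 21*1078 - 555 = 22638 - 555 = 22083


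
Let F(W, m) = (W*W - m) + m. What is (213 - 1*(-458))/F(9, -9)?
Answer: 671/81 ≈ 8.2840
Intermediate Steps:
F(W, m) = W**2 (F(W, m) = (W**2 - m) + m = W**2)
(213 - 1*(-458))/F(9, -9) = (213 - 1*(-458))/(9**2) = (213 + 458)/81 = 671*(1/81) = 671/81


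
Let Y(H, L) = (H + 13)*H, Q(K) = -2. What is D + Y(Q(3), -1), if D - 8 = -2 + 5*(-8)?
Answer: -56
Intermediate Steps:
D = -34 (D = 8 + (-2 + 5*(-8)) = 8 + (-2 - 40) = 8 - 42 = -34)
Y(H, L) = H*(13 + H) (Y(H, L) = (13 + H)*H = H*(13 + H))
D + Y(Q(3), -1) = -34 - 2*(13 - 2) = -34 - 2*11 = -34 - 22 = -56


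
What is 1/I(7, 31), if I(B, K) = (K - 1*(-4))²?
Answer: 1/1225 ≈ 0.00081633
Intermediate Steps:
I(B, K) = (4 + K)² (I(B, K) = (K + 4)² = (4 + K)²)
1/I(7, 31) = 1/((4 + 31)²) = 1/(35²) = 1/1225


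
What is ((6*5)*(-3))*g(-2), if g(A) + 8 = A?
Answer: 900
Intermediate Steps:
g(A) = -8 + A
((6*5)*(-3))*g(-2) = ((6*5)*(-3))*(-8 - 2) = (30*(-3))*(-10) = -90*(-10) = 900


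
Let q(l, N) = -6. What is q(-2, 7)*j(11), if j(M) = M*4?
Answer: -264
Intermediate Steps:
j(M) = 4*M
q(-2, 7)*j(11) = -24*11 = -6*44 = -264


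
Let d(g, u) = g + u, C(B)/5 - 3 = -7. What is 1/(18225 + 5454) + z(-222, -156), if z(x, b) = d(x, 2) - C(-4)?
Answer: -4735799/23679 ≈ -200.00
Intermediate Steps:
C(B) = -20 (C(B) = 15 + 5*(-7) = 15 - 35 = -20)
z(x, b) = 22 + x (z(x, b) = (x + 2) - 1*(-20) = (2 + x) + 20 = 22 + x)
1/(18225 + 5454) + z(-222, -156) = 1/(18225 + 5454) + (22 - 222) = 1/23679 - 200 = -4735799/23679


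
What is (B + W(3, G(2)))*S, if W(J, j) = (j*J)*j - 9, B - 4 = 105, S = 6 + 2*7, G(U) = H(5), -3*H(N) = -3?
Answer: 2060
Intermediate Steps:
H(N) = 1 (H(N) = -⅓*(-3) = 1)
G(U) = 1
S = 20 (S = 6 + 14 = 20)
B = 109 (B = 4 + 105 = 109)
W(J, j) = -9 + J*j² (W(J, j) = (J*j)*j - 9 = J*j² - 9 = -9 + J*j²)
(B + W(3, G(2)))*S = (109 + (-9 + 3*1²))*20 = (109 + (-9 + 3*1))*20 = (109 + (-9 + 3))*20 = (109 - 6)*20 = 103*20 = 2060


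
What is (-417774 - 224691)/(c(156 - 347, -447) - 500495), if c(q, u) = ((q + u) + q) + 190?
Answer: 642465/501134 ≈ 1.2820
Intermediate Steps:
c(q, u) = 190 + u + 2*q (c(q, u) = (u + 2*q) + 190 = 190 + u + 2*q)
(-417774 - 224691)/(c(156 - 347, -447) - 500495) = (-417774 - 224691)/((190 - 447 + 2*(156 - 347)) - 500495) = -642465/((190 - 447 + 2*(-191)) - 500495) = -642465/((190 - 447 - 382) - 500495) = -642465/(-639 - 500495) = -642465/(-501134) = -642465*(-1/501134) = 642465/501134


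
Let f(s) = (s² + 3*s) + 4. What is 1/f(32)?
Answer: 1/1124 ≈ 0.00088968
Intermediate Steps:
f(s) = 4 + s² + 3*s
1/f(32) = 1/(4 + 32² + 3*32) = 1/(4 + 1024 + 96) = 1/1124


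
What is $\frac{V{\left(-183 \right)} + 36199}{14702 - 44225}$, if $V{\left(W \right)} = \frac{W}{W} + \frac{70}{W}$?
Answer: $- \frac{6624530}{5402709} \approx -1.2262$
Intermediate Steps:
$V{\left(W \right)} = 1 + \frac{70}{W}$
$\frac{V{\left(-183 \right)} + 36199}{14702 - 44225} = \frac{\frac{70 - 183}{-183} + 36199}{14702 - 44225} = \frac{\left(- \frac{1}{183}\right) \left(-113\right) + 36199}{-29523} = \left(\frac{113}{183} + 36199\right) \left(- \frac{1}{29523}\right) = \frac{6624530}{183} \left(- \frac{1}{29523}\right) = - \frac{6624530}{5402709}$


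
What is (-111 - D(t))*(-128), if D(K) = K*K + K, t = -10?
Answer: 25728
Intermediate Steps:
D(K) = K + K**2 (D(K) = K**2 + K = K + K**2)
(-111 - D(t))*(-128) = (-111 - (-10)*(1 - 10))*(-128) = (-111 - (-10)*(-9))*(-128) = (-111 - 1*90)*(-128) = (-111 - 90)*(-128) = -201*(-128) = 25728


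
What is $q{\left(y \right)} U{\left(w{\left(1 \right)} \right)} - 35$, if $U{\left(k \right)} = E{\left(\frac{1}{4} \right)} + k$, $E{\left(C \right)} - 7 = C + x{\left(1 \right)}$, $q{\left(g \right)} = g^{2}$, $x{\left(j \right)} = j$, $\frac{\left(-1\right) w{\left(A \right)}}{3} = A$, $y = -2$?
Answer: $-14$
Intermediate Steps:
$w{\left(A \right)} = - 3 A$
$E{\left(C \right)} = 8 + C$ ($E{\left(C \right)} = 7 + \left(C + 1\right) = 7 + \left(1 + C\right) = 8 + C$)
$U{\left(k \right)} = \frac{33}{4} + k$ ($U{\left(k \right)} = \left(8 + \frac{1}{4}\right) + k = \frac{33}{4} + k$)
$q{\left(y \right)} U{\left(w{\left(1 \right)} \right)} - 35 = \left(-2\right)^{2} \left(\frac{33}{4} - 3\right) - 35 = 4 \left(\frac{33}{4} - 3\right) - 35 = 4 \cdot \frac{21}{4} - 35 = 21 - 35 = -14$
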